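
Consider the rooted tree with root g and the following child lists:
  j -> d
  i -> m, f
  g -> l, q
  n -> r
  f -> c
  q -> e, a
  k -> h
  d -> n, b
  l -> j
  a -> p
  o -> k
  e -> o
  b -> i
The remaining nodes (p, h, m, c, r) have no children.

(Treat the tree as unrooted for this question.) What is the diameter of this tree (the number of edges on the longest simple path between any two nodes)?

12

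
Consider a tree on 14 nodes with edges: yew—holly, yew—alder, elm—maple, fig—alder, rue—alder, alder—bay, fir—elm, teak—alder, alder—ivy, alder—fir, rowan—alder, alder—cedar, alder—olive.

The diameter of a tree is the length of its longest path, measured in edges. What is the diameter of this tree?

BFS from maple reaches holly last, at distance 5; BFS from holly confirms no node is farther.
Path: maple – elm – fir – alder – yew – holly.

5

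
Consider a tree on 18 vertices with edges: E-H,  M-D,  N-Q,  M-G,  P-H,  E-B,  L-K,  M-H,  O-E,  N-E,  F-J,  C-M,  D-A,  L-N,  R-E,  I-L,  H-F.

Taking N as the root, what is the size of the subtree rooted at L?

3

L's subtree: {L, K, I}, size 3.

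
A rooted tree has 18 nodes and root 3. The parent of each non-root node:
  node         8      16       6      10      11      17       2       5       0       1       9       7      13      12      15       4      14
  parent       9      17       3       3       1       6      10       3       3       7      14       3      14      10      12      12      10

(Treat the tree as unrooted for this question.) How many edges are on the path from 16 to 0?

4

The path is 16 – 17 – 6 – 3 – 0, which has 4 edges.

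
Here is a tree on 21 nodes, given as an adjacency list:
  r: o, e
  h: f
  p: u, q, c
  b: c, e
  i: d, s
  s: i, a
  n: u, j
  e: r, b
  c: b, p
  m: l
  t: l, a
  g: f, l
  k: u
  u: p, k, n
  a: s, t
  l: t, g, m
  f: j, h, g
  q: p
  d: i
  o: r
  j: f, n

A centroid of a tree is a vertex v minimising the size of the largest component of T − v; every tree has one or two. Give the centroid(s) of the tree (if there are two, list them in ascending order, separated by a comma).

j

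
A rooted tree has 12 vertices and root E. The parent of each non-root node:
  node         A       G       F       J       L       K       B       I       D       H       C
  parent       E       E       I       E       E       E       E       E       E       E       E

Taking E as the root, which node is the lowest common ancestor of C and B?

E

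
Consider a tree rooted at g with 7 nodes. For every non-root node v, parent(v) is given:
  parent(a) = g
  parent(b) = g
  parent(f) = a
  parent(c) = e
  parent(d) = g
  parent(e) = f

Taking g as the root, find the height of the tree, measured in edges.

The longest root-to-leaf path is g – a – f – e – c (4 edges).

4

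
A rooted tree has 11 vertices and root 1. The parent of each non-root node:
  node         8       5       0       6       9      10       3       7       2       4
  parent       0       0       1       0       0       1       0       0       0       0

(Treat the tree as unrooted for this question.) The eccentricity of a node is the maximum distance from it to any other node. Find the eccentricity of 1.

Distances from 1 peak at 2, attained at 6 (2, 5, 7, 3, 9, 4, 8 also at distance 2).
1–0–6

2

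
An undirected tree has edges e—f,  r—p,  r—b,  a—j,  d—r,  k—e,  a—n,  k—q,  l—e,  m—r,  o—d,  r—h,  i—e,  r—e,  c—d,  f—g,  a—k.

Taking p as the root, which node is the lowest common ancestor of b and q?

r

Ancestors of b (toward the root): b, r, p.
Ancestors of q: q, k, e, r, p.
The deepest node appearing in both lists is r.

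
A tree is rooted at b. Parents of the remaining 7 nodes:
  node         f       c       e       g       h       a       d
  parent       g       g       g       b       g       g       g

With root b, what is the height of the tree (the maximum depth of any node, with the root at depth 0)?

The longest root-to-leaf path is b → g → f (2 edges).

2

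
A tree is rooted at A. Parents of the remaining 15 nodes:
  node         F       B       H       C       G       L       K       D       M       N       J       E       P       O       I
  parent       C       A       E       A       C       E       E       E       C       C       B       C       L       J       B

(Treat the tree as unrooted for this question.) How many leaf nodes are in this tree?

Degree-1 nodes: D, F, G, H, I, K, M, N, O, P — 10 of them.

10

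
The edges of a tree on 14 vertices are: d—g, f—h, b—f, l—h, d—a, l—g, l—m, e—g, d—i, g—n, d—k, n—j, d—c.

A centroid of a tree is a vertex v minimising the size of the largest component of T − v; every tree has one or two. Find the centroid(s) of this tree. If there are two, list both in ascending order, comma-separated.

Removing g splits the tree into components of sizes 5, 5, 2, 1; the largest is 5 ≤ ⌊14/2⌋ = 7.
No neighbour of g does as well, so g is the unique centroid.

g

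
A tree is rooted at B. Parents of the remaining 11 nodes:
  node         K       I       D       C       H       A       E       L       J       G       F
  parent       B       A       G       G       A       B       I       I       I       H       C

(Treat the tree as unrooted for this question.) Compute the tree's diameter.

6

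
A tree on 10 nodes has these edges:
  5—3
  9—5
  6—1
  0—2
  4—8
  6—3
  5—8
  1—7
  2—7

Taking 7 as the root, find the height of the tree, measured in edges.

6

A deepest node is 4, reached by 7 – 1 – 6 – 3 – 5 – 8 – 4.
That path has 6 edges, so the height is 6.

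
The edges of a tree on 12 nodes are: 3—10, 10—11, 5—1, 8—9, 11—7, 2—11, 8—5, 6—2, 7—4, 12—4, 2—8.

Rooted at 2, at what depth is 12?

4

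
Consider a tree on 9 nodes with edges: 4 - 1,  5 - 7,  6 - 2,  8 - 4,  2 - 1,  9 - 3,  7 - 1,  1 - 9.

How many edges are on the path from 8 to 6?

4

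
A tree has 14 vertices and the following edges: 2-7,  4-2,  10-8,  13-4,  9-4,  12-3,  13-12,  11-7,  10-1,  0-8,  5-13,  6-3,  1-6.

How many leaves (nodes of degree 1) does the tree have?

4

Degree-1 nodes: 0, 5, 9, 11 — 4 of them.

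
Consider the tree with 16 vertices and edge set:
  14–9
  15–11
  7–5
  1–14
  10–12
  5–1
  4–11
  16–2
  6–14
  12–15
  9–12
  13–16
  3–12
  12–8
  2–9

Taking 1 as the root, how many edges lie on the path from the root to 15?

1–14–9–12–15 — 4 edges.

4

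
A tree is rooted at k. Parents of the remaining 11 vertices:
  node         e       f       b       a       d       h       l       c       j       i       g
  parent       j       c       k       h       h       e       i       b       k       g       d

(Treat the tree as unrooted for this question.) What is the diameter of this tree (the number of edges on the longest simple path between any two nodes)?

10

BFS from l reaches f last, at distance 10; BFS from f confirms no node is farther.
Path: l – i – g – d – h – e – j – k – b – c – f.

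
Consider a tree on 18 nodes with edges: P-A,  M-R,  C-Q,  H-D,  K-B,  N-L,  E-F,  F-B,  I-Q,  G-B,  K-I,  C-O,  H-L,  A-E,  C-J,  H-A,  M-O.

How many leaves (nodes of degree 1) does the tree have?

6

Exactly 6 nodes have a single neighbour: D, G, J, N, P, R.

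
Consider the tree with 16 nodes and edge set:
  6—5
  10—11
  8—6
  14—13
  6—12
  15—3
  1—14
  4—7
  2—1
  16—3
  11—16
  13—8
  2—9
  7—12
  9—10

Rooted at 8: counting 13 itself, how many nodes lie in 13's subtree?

10

13's subtree: {13, 14, 1, 2, 9, 10, 11, 16, 3, 15}, size 10.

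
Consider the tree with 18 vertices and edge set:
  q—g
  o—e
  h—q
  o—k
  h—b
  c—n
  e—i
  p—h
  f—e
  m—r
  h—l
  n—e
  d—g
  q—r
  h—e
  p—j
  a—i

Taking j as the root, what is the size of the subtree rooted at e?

8

The subtree rooted at e contains: e, f, n, i, o, c, a, k — 8 nodes.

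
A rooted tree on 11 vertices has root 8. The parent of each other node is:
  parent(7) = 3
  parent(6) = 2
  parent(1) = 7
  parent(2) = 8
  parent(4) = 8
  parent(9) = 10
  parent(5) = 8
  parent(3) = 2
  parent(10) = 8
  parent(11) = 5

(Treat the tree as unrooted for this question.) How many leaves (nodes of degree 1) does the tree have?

Exactly 5 nodes have a single neighbour: 1, 4, 6, 9, 11.

5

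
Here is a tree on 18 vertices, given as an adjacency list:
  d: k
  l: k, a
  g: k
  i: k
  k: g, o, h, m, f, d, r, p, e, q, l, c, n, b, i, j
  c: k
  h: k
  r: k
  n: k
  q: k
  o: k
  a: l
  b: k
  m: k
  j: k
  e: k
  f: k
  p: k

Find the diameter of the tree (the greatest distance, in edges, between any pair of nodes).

3

BFS from a reaches o last, at distance 3; BFS from o confirms no node is farther.
Path: a - l - k - o.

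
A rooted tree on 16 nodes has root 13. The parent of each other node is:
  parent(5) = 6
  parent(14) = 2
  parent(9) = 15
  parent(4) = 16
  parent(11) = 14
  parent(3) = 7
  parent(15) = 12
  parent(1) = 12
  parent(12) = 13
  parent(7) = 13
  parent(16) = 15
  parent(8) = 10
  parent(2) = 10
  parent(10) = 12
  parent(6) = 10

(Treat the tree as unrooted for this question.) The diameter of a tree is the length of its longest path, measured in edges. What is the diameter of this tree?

7

A longest path is 3–7–13–12–10–2–14–11, with 7 edges.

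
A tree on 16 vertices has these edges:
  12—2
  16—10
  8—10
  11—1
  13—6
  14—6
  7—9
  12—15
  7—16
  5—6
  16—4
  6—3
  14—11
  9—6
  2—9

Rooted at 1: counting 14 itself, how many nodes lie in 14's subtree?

14

14's subtree: {14, 6, 9, 3, 13, 5, 7, 2, 16, 12, 10, 4, 15, 8}, size 14.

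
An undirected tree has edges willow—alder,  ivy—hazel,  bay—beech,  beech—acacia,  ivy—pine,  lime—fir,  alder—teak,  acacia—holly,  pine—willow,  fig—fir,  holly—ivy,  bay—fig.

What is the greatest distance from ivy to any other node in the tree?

7

A farthest node from ivy is lime.
The path ivy–holly–acacia–beech–bay–fig–fir–lime has 7 edges.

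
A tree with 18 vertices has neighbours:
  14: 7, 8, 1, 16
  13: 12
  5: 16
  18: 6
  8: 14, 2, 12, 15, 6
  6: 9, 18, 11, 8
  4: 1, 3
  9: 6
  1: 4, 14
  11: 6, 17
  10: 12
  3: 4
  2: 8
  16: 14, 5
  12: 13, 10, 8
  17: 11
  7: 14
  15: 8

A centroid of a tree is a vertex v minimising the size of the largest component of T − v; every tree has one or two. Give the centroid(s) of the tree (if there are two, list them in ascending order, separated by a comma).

8

Delete 8: the remaining components have sizes 7, 5, 3, 1, 1. Max 7 ≤ 9, so 8 is a centroid.
No neighbour of 8 does as well, so 8 is the unique centroid.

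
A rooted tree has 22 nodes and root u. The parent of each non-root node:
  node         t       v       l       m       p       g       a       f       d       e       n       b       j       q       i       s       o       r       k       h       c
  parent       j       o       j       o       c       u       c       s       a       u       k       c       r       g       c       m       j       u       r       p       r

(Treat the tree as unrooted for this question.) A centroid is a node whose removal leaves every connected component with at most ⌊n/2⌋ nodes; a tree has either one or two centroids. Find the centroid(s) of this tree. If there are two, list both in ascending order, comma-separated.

Removing r splits the tree into components of sizes 8, 7, 4, 2; the largest is 8 ≤ ⌊22/2⌋ = 11.
No neighbour of r does as well, so r is the unique centroid.

r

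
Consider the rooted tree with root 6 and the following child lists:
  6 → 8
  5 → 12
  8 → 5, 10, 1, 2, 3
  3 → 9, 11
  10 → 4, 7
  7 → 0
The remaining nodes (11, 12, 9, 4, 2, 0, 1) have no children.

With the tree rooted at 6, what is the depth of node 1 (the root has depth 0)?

2

Path from 6 to 1: 6 → 8 → 1, which has 2 edges.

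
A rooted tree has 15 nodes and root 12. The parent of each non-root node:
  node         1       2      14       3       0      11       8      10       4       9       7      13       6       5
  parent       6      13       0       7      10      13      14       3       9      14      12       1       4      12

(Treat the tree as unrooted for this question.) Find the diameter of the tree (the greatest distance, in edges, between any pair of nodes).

12

A longest path is 5 - 12 - 7 - 3 - 10 - 0 - 14 - 9 - 4 - 6 - 1 - 13 - 2, with 12 edges.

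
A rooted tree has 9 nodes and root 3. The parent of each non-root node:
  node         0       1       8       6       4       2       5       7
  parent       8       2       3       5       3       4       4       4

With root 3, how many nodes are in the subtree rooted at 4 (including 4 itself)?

4's subtree: {4, 5, 2, 7, 6, 1}, size 6.

6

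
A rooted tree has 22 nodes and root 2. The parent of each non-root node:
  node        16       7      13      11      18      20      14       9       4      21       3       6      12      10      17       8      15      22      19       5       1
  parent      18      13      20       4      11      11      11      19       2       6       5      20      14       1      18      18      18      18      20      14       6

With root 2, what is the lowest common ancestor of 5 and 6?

11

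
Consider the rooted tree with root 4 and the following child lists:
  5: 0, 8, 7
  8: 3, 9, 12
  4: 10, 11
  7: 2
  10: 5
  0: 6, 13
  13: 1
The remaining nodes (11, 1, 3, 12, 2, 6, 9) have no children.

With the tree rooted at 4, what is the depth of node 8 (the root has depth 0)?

3

4 – 10 – 5 – 8 — 3 edges.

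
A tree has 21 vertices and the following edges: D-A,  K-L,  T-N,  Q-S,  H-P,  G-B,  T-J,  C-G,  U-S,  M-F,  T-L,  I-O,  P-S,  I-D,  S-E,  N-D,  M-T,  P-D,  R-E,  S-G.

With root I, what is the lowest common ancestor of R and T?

Path R→root: R E S P D I; path T→root: T N D I.
First common node: D.

D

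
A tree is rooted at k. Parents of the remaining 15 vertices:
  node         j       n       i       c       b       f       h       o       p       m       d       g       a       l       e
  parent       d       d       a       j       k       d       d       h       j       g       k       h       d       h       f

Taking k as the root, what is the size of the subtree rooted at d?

14

Descendants of d (including itself): d, h, f, a, j, n, g, o, l, e, i, c, p, m. That's 14.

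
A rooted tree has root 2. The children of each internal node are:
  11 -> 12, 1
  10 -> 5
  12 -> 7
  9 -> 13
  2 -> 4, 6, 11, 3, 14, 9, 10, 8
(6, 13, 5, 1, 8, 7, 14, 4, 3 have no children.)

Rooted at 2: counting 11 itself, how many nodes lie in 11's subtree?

Descendants of 11 (including itself): 11, 12, 1, 7. That's 4.

4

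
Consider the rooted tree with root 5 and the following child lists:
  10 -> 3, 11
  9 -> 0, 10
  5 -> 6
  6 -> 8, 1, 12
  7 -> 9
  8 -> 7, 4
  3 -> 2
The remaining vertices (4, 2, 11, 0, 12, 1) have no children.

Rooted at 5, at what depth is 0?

5

5 → 6 → 8 → 7 → 9 → 0 — 5 edges.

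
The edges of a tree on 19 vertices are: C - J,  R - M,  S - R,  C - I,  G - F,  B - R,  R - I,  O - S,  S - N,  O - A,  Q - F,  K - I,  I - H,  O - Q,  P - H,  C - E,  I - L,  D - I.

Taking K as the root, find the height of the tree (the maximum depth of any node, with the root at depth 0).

A deepest node is G, reached by K – I – R – S – O – Q – F – G.
That path has 7 edges, so the height is 7.

7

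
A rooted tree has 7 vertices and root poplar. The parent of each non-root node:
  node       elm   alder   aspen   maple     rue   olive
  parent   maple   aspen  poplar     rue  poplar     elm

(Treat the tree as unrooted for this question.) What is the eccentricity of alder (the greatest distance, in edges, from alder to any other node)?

A farthest node from alder is olive.
The path alder – aspen – poplar – rue – maple – elm – olive has 6 edges.

6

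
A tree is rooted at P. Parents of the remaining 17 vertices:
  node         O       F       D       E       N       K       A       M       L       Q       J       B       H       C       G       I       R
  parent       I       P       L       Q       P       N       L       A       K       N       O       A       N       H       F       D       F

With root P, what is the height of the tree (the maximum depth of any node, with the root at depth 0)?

7

The longest root-to-leaf path is P → N → K → L → D → I → O → J (7 edges).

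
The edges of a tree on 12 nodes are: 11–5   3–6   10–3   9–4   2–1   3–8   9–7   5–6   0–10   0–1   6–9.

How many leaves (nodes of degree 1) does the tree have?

5

Exactly 5 nodes have a single neighbour: 2, 4, 7, 8, 11.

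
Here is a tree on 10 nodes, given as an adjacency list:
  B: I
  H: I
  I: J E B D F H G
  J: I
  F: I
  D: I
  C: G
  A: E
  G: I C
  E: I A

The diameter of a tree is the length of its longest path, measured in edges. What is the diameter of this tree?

BFS from C reaches A last, at distance 4; BFS from A confirms no node is farther.
Path: C-G-I-E-A.

4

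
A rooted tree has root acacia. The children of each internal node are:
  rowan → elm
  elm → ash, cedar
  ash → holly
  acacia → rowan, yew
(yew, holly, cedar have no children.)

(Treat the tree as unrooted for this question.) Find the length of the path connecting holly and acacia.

holly – ash – elm – rowan – acacia: 4 edges.

4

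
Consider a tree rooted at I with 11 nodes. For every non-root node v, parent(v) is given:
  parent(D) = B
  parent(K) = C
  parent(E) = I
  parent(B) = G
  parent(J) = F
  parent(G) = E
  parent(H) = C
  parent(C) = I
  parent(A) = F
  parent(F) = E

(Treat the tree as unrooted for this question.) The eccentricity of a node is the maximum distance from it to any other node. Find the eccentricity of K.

6

Distances from K peak at 6, attained at D.
K–C–I–E–G–B–D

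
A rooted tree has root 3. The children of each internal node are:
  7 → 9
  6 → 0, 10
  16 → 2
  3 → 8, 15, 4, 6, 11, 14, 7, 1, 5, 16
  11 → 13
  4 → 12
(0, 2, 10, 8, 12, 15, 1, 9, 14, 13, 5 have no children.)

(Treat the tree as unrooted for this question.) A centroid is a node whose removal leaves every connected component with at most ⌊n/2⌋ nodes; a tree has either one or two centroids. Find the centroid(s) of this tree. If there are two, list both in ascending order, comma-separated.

3

Delete 3: the remaining components have sizes 3, 2, 2, 2, 2, 1, 1, 1, 1, 1. Max 3 ≤ 8, so 3 is a centroid.
Every other node leaves some component of size > 8, so the centroid is unique.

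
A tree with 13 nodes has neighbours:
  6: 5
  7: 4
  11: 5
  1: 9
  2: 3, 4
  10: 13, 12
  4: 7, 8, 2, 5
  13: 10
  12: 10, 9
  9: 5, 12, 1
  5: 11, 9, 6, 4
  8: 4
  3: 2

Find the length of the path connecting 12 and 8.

4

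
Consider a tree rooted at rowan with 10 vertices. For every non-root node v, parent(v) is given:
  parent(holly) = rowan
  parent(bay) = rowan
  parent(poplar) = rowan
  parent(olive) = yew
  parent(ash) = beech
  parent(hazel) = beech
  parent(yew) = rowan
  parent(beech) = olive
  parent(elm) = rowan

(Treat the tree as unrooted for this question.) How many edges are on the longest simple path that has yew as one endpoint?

3

The node farthest from yew is hazel (ash also at distance 3), via yew-olive-beech-hazel — 3 edges.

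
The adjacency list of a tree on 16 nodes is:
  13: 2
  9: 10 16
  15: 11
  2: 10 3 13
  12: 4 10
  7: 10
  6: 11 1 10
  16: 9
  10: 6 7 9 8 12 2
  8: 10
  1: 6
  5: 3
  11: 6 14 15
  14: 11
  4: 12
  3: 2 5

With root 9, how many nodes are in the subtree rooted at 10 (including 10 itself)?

14

The subtree rooted at 10 contains: 10, 12, 2, 6, 8, 7, 4, 13, 3, 11, 1, 5, 15, 14 — 14 nodes.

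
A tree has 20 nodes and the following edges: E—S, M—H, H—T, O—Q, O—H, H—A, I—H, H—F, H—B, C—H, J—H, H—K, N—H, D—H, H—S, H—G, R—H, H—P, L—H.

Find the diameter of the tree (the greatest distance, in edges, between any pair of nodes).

BFS from E reaches Q last, at distance 4; BFS from Q confirms no node is farther.
Path: E - S - H - O - Q.

4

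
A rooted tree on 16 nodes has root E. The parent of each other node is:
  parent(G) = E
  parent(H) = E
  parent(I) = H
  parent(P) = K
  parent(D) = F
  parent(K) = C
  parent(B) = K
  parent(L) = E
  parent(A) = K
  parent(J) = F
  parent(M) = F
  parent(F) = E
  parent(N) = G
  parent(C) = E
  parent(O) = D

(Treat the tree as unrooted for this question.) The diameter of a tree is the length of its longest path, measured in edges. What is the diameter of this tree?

Starting from P, a farthest node is O at distance 6.
One longest path: P–K–C–E–F–D–O.
So the diameter is 6.

6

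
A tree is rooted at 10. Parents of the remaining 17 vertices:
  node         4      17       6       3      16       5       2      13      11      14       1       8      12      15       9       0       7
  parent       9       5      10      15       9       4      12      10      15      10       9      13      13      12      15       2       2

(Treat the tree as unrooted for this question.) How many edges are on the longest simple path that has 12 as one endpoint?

5

Distances from 12 peak at 5, attained at 17.
12 – 15 – 9 – 4 – 5 – 17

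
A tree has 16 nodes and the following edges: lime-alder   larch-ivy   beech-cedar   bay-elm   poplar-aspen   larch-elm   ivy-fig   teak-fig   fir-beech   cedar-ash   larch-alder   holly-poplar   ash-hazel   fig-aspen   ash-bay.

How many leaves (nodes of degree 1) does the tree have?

5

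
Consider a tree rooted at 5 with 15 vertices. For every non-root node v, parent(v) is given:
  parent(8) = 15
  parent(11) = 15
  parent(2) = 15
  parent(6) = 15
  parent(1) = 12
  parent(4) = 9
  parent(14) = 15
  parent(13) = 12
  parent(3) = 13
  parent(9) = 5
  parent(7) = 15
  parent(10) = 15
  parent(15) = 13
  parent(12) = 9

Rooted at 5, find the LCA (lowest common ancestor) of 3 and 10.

13

3's ancestor chain is 3, 13, 12, 9, 5 and 10's is 10, 15, 13, 12, 9, 5; they first meet at 13.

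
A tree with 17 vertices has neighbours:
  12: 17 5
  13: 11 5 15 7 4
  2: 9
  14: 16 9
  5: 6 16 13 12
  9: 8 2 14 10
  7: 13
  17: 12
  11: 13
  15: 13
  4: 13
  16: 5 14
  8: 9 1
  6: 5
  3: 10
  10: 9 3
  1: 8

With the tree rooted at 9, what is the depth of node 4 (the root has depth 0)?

5

Path from 9 to 4: 9–14–16–5–13–4, which has 5 edges.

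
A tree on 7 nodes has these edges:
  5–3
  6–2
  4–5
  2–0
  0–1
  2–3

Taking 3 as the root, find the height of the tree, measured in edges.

A deepest node is 1, reached by 3 → 2 → 0 → 1.
That path has 3 edges, so the height is 3.

3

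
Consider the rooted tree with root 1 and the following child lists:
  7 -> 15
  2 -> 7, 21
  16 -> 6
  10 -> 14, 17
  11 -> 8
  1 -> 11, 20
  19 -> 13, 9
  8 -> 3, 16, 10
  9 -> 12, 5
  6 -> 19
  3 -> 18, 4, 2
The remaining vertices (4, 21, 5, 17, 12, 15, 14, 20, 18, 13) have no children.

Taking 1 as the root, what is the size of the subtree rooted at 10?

10's subtree: {10, 14, 17}, size 3.

3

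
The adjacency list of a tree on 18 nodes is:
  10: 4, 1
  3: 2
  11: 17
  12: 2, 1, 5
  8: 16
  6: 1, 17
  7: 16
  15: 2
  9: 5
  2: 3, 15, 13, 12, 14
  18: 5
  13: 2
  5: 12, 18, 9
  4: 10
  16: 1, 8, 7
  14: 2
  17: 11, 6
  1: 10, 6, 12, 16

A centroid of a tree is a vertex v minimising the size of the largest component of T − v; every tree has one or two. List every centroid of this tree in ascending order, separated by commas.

Removing 12 splits the tree into components of sizes 9, 5, 3; the largest is 9 ≤ ⌊18/2⌋ = 9.
Its neighbour 1 also leaves a largest component of size 9, so both are centroids.

1, 12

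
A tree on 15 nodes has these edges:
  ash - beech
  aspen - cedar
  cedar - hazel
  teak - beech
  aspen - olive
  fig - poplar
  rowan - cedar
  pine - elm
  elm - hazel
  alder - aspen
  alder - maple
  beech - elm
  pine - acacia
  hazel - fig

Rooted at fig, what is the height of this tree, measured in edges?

A deepest node is maple, reached by fig–hazel–cedar–aspen–alder–maple.
That path has 5 edges, so the height is 5.

5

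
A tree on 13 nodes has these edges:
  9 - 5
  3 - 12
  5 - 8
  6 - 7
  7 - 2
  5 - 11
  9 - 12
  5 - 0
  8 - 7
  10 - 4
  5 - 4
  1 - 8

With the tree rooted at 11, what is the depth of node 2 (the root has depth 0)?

4

Path from 11 to 2: 11 → 5 → 8 → 7 → 2, which has 4 edges.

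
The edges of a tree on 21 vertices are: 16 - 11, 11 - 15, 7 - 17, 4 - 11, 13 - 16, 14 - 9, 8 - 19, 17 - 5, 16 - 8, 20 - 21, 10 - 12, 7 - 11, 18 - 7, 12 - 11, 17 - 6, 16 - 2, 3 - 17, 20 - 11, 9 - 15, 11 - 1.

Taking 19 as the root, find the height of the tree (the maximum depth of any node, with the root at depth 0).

3 sits deepest: 19–8–16–11–7–17–3 — 6 edges from the root.

6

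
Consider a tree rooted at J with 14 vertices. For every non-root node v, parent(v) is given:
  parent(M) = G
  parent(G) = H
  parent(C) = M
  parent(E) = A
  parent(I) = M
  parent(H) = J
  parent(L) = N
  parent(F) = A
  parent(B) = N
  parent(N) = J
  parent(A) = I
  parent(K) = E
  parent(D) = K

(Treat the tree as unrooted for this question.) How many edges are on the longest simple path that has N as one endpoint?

9

A farthest node from N is D.
The path N–J–H–G–M–I–A–E–K–D has 9 edges.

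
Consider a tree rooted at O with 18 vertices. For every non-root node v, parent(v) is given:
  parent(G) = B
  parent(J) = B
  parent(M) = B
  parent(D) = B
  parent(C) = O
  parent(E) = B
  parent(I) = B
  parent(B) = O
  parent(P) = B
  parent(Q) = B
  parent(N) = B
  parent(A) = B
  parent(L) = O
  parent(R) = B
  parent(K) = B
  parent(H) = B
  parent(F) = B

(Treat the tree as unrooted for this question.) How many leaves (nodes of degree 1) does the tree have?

Exactly 16 nodes have a single neighbour: A, C, D, E, F, G, H, I, J, K, L, M, N, P, Q, R.

16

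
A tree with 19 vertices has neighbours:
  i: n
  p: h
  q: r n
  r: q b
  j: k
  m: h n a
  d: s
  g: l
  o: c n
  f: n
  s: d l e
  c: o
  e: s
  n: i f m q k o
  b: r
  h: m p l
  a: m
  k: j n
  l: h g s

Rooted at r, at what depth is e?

7

Climbing from e to the root: e → s → l → h → m → n → q → r. That's 7 steps.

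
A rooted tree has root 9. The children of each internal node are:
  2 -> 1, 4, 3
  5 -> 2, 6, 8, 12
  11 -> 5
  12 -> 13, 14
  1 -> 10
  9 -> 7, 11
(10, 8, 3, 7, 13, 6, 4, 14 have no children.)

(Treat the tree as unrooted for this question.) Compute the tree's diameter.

6

A longest path is 10-1-2-5-11-9-7, with 6 edges.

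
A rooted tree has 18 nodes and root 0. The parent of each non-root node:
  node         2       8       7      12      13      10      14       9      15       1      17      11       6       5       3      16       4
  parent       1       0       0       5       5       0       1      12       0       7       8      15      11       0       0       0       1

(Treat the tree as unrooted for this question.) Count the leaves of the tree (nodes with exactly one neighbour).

10

Degree-1 nodes: 2, 3, 4, 6, 9, 10, 13, 14, 16, 17 — 10 of them.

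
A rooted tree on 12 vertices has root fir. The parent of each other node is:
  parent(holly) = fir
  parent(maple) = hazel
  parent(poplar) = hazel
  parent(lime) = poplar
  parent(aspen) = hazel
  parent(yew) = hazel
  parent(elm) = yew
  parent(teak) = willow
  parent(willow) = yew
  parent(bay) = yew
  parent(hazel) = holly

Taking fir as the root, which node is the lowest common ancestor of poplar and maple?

Path poplar→root: poplar hazel holly fir; path maple→root: maple hazel holly fir.
First common node: hazel.

hazel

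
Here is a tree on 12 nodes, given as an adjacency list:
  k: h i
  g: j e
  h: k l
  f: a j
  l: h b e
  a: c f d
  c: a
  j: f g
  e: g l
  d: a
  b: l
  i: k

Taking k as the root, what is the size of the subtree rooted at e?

7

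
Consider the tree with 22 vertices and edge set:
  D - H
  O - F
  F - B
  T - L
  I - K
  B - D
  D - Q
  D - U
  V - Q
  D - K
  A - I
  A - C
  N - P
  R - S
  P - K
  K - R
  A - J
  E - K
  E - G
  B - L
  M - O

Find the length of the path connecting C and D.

4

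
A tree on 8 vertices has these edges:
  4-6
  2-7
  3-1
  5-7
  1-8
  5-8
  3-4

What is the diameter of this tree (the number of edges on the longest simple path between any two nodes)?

7

Starting from 6, a farthest node is 2 at distance 7.
One longest path: 6-4-3-1-8-5-7-2.
So the diameter is 7.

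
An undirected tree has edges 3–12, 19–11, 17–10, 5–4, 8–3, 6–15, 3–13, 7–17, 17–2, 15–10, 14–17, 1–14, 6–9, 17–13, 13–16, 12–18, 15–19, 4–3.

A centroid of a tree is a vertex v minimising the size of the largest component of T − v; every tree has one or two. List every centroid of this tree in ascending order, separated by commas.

If 17 is removed the pieces have sizes 8, 6, 2, 1, 1, all ≤ ⌊19/2⌋ = 9.
No neighbour of 17 does as well, so 17 is the unique centroid.

17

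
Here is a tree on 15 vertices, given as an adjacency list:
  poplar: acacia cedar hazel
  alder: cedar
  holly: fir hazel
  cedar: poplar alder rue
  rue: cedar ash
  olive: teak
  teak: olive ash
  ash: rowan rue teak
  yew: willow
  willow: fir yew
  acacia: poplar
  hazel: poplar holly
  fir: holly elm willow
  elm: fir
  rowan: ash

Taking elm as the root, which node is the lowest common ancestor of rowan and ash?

Path rowan→root: rowan ash rue cedar poplar hazel holly fir elm; path ash→root: ash rue cedar poplar hazel holly fir elm.
First common node: ash.

ash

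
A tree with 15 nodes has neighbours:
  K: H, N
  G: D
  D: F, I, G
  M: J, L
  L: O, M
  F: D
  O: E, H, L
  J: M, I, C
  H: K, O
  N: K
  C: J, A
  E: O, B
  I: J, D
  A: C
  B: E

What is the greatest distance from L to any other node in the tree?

5

The node farthest from L is F (G also at distance 5), via L-M-J-I-D-F — 5 edges.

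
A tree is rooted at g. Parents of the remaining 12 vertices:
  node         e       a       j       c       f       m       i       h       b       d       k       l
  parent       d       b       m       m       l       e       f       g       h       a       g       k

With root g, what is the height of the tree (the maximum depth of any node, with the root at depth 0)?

The longest root-to-leaf path is g → h → b → a → d → e → m → c (7 edges).

7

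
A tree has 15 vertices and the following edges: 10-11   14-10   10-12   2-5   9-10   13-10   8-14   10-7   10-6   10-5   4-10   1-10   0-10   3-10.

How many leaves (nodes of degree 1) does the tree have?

Exactly 12 nodes have a single neighbour: 0, 1, 2, 3, 4, 6, 7, 8, 9, 11, 12, 13.

12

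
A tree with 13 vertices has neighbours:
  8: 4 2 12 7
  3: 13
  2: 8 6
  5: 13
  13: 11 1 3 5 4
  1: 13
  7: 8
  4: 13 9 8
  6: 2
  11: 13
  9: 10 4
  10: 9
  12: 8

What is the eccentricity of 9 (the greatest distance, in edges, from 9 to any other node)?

Distances from 9 peak at 4, attained at 6.
9 – 4 – 8 – 2 – 6

4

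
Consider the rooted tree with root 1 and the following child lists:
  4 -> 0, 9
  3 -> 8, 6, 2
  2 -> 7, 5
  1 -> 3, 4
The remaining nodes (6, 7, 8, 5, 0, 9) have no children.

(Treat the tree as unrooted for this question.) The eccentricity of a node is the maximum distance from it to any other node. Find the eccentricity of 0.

5

The node farthest from 0 is 5 (7 also at distance 5), via 0 – 4 – 1 – 3 – 2 – 5 — 5 edges.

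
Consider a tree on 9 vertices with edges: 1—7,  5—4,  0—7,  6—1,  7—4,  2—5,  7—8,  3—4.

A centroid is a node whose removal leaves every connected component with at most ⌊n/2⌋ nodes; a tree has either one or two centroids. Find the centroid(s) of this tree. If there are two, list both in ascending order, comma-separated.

Delete 7: the remaining components have sizes 4, 2, 1, 1. Max 4 ≤ 4, so 7 is a centroid.
No neighbour of 7 does as well, so 7 is the unique centroid.

7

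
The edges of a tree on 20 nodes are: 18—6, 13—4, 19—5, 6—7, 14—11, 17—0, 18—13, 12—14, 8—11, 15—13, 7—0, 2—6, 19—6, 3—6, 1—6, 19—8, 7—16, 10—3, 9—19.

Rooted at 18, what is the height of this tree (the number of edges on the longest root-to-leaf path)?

A deepest node is 12, reached by 18 → 6 → 19 → 8 → 11 → 14 → 12.
That path has 6 edges, so the height is 6.

6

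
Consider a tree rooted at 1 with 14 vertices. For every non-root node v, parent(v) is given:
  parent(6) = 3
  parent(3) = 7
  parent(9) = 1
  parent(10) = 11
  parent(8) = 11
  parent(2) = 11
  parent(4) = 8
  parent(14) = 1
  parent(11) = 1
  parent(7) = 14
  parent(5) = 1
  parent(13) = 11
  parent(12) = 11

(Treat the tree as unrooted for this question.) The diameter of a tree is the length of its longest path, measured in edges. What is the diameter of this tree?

A longest path is 6–3–7–14–1–11–8–4, with 7 edges.

7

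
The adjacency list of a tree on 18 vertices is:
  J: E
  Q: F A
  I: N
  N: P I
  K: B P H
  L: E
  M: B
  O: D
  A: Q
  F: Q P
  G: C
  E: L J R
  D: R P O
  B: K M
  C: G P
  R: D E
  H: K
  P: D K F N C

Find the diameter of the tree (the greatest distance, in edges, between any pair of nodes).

A longest path is L – E – R – D – P – F – Q – A, with 7 edges.

7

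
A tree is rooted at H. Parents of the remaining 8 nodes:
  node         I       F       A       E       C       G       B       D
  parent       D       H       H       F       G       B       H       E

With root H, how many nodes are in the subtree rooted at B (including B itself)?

3

The subtree rooted at B contains: B, G, C — 3 nodes.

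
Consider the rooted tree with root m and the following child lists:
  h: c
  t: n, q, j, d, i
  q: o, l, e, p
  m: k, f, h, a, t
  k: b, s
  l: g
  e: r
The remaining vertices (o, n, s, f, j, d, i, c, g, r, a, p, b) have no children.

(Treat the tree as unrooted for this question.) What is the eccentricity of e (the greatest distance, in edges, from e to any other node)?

5

Distances from e peak at 5, attained at s (b, c also at distance 5).
e–q–t–m–k–s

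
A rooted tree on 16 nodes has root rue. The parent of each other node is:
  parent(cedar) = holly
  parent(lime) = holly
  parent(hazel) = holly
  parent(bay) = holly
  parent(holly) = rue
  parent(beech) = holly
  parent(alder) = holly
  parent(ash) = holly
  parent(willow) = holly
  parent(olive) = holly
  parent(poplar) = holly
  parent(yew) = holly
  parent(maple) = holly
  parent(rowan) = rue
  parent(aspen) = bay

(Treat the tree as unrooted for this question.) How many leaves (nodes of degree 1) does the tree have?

Degree-1 nodes: alder, ash, aspen, beech, cedar, hazel, lime, maple, olive, poplar, rowan, willow, yew — 13 of them.

13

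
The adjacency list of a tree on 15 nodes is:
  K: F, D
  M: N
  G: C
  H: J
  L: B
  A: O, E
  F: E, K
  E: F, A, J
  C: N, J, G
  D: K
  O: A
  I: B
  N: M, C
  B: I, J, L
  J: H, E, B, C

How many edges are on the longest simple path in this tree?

BFS from M reaches D last, at distance 7; BFS from D confirms no node is farther.
Path: M – N – C – J – E – F – K – D.

7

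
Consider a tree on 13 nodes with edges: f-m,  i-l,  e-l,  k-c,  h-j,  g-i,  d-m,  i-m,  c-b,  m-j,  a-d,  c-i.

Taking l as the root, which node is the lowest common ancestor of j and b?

i

Path j→root: j m i l; path b→root: b c i l.
First common node: i.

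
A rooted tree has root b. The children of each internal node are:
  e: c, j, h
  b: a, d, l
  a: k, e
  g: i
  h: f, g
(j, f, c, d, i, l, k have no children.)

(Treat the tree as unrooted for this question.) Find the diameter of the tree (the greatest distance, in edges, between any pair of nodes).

6

Starting from i, a farthest node is d at distance 6.
One longest path: i–g–h–e–a–b–d.
So the diameter is 6.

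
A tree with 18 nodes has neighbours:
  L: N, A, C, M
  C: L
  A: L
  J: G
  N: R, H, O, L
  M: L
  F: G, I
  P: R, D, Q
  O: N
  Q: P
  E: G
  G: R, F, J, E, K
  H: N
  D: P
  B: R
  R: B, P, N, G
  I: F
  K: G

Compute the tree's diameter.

BFS from M reaches I last, at distance 6; BFS from I confirms no node is farther.
Path: M–L–N–R–G–F–I.

6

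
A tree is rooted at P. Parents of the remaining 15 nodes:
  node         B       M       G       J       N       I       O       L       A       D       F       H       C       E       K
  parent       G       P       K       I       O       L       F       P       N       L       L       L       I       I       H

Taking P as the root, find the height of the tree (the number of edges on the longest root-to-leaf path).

5

The longest root-to-leaf path is P-L-F-O-N-A (5 edges).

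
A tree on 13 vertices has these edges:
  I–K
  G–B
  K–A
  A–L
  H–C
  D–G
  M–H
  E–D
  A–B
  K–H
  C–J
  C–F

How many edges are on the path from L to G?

The path is L – A – B – G, which has 3 edges.

3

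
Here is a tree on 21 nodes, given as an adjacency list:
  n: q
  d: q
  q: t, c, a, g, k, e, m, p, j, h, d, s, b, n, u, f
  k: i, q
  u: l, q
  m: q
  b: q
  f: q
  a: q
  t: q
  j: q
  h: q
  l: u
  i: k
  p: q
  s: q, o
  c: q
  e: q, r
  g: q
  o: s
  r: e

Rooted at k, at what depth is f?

Climbing from f to the root: f → q → k. That's 2 steps.

2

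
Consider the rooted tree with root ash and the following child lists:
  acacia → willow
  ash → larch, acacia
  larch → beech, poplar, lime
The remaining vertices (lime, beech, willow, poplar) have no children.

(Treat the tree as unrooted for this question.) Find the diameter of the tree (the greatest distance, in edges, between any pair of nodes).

4

A longest path is willow – acacia – ash – larch – beech, with 4 edges.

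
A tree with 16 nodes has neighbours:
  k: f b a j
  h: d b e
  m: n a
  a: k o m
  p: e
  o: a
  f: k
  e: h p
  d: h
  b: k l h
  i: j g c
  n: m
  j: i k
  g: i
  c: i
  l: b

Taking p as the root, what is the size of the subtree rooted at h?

h's subtree: {h, b, d, k, l, a, f, j, m, o, i, n, g, c}, size 14.

14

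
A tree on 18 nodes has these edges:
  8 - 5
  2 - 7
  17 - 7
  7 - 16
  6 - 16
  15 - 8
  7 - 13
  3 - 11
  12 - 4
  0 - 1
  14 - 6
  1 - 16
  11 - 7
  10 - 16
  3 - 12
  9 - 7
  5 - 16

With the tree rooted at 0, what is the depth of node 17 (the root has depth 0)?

4

0 → 1 → 16 → 7 → 17 — 4 edges.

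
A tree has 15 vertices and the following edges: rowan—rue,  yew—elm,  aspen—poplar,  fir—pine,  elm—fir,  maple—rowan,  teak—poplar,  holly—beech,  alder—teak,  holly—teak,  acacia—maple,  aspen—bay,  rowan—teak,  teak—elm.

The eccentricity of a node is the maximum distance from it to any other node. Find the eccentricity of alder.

Distances from alder peak at 4, attained at acacia (bay, pine also at distance 4).
alder–teak–rowan–maple–acacia

4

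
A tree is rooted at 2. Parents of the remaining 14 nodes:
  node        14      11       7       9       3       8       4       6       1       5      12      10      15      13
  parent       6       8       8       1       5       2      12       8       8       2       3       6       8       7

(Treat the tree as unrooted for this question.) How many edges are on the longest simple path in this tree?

BFS from 4 reaches 14 last, at distance 7; BFS from 14 confirms no node is farther.
Path: 4-12-3-5-2-8-6-14.

7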